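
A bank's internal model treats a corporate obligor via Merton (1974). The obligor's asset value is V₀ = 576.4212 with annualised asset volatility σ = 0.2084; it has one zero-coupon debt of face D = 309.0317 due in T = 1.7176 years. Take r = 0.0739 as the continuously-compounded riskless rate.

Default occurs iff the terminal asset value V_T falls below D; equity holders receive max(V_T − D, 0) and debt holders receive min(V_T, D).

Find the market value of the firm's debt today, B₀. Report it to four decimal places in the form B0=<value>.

B0=272.0961

d₁ = [ln(V₀/D) + (r + σ²/2)T] / (σ√T)
   = [ln(576.4212/309.0317) + (0.0739 + 0.5·0.2084²)·1.7176] / (0.2084·√1.7176)
   = [0.623395 + 0.164229] / 0.273123 = 2.883766
d₂ = d₁ − σ√T = 2.883766 − 0.273123 = 2.610642
N(d₁) = 0.998035,  N(d₂) = 0.995481,  e^(−rT) = 0.880795
E₀ = V₀·N(d₁) − D·e^(−rT)·N(d₂)
   = 576.4212·0.998035 − 309.0317·0.880795·0.995481 = 304.325109
B₀ = V₀ − E₀ = 576.4212 − 304.325109 = 272.096091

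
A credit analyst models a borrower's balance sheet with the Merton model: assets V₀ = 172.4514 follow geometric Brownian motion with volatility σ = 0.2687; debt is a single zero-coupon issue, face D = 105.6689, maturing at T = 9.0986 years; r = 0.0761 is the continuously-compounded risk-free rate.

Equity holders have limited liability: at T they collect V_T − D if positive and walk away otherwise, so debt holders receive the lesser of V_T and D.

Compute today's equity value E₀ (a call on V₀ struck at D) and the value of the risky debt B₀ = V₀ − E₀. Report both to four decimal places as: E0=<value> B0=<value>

E0=121.9265 B0=50.5249

d₁ = [ln(V₀/D) + (r + σ²/2)T] / (σ√T)
   = [ln(172.4514/105.6689) + (0.0761 + 0.5·0.2687²)·9.0986] / (0.2687·√9.0986)
   = [0.489805 + 1.020862] / 0.810504 = 1.863861
d₂ = d₁ − σ√T = 1.863861 − 0.810504 = 1.053358
N(d₁) = 0.968829,  N(d₂) = 0.853911,  e^(−rT) = 0.500372
E₀ = V₀·N(d₁) − D·e^(−rT)·N(d₂)
   = 172.4514·0.968829 − 105.6689·0.500372·0.853911 = 121.926479
B₀ = V₀ − E₀ = 172.4514 − 121.926479 = 50.524921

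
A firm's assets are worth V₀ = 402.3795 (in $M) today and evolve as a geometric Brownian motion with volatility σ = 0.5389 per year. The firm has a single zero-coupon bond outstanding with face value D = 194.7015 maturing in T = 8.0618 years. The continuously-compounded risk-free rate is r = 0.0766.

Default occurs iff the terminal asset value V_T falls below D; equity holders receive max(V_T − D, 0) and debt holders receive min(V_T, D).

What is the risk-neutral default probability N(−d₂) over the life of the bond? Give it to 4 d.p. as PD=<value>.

PD=0.4550

d₁ = [ln(V₀/D) + (r + σ²/2)T] / (σ√T)
   = [ln(402.3795/194.7015) + (0.0766 + 0.5·0.5389²)·8.0618] / (0.5389·√8.0618)
   = [0.725928 + 1.788160] / 1.530115 = 1.643071
d₂ = d₁ − σ√T = 1.643071 − 1.530115 = 0.112956
risk-neutral PD = N(−d₂) = N(-0.112956) = 0.455033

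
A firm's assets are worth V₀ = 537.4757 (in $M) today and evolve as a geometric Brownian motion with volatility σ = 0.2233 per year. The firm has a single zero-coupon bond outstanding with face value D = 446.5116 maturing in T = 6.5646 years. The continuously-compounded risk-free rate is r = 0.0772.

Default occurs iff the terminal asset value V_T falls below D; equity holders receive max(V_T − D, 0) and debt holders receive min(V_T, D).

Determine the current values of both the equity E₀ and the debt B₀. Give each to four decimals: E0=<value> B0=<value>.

E0=280.1183 B0=257.3574

d₁ = [ln(V₀/D) + (r + σ²/2)T] / (σ√T)
   = [ln(537.4757/446.5116) + (0.0772 + 0.5·0.2233²)·6.5646] / (0.2233·√6.5646)
   = [0.185418 + 0.670452] / 0.572128 = 1.495943
d₂ = d₁ − σ√T = 1.495943 − 0.572128 = 0.923816
N(d₁) = 0.932666,  N(d₂) = 0.822209,  e^(−rT) = 0.602428
E₀ = V₀·N(d₁) − D·e^(−rT)·N(d₂)
   = 537.4757·0.932666 − 446.5116·0.602428·0.822209 = 280.118333
B₀ = V₀ − E₀ = 537.4757 − 280.118333 = 257.357367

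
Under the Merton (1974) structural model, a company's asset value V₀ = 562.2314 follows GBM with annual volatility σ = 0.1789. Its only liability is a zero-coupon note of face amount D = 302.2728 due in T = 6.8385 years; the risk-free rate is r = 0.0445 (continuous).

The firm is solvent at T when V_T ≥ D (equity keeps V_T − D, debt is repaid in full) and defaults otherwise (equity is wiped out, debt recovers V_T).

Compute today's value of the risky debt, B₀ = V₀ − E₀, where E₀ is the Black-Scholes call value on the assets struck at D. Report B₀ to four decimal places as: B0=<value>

B0=221.5016

d₁ = [ln(V₀/D) + (r + σ²/2)T] / (σ√T)
   = [ln(562.2314/302.2728) + (0.0445 + 0.5·0.1789²)·6.8385] / (0.1789·√6.8385)
   = [0.620584 + 0.413747] / 0.467833 = 2.210898
d₂ = d₁ − σ√T = 2.210898 − 0.467833 = 1.743065
N(d₁) = 0.986479,  N(d₂) = 0.959339,  e^(−rT) = 0.737630
E₀ = V₀·N(d₁) − D·e^(−rT)·N(d₂)
   = 562.2314·0.986479 − 302.2728·0.737630·0.959339 = 340.729825
B₀ = V₀ − E₀ = 562.2314 − 340.729825 = 221.501575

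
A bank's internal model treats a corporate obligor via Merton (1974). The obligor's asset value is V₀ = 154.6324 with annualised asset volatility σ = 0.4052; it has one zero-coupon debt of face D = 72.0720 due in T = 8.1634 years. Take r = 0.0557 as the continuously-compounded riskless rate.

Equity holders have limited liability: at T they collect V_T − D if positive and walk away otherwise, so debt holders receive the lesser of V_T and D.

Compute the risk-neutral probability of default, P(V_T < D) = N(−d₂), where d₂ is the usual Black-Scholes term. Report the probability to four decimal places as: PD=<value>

PD=0.3180

d₁ = [ln(V₀/D) + (r + σ²/2)T] / (σ√T)
   = [ln(154.6324/72.0720) + (0.0557 + 0.5·0.4052²)·8.1634] / (0.4052·√8.1634)
   = [0.763385 + 1.124864] / 1.157724 = 1.631001
d₂ = d₁ − σ√T = 1.631001 − 1.157724 = 0.473277
risk-neutral PD = N(−d₂) = N(-0.473277) = 0.318008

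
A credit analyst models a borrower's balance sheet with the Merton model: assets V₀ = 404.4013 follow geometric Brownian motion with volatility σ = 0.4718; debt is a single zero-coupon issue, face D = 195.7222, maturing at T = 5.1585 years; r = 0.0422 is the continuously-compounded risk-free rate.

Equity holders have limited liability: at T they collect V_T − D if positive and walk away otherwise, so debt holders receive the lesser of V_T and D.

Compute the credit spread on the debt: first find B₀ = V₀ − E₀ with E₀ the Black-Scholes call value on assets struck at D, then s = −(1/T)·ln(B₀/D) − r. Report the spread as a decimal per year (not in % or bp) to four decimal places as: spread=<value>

spread=0.0347

d₁ = [ln(V₀/D) + (r + σ²/2)T] / (σ√T)
   = [ln(404.4013/195.7222) + (0.0422 + 0.5·0.4718²)·5.1585] / (0.4718·√5.1585)
   = [0.725711 + 0.791817] / 1.071568 = 1.416176
d₂ = d₁ − σ√T = 1.416176 − 1.071568 = 0.344608
N(d₁) = 0.921638,  N(d₂) = 0.634806,  e^(−rT) = 0.804376
E₀ = V₀·N(d₁) − D·e^(−rT)·N(d₂)
   = 404.4013·0.921638 − 195.7222·0.804376·0.634806 = 272.771507
B₀ = V₀ − E₀ = 404.4013 − 272.771507 = 131.629793
spread = −(1/T)·ln(B₀/D) − r = −(1/5.1585)·ln(131.629793/195.7222) − 0.0422 = 0.03470277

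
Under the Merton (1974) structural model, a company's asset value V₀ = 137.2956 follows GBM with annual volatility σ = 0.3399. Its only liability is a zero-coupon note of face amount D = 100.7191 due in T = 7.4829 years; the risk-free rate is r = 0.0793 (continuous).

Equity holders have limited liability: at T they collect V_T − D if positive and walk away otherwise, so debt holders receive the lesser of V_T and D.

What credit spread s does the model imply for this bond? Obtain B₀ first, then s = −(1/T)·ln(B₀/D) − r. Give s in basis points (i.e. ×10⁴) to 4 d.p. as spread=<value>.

spread=170.9227

d₁ = [ln(V₀/D) + (r + σ²/2)T] / (σ√T)
   = [ln(137.2956/100.7191) + (0.0793 + 0.5·0.3399²)·7.4829] / (0.3399·√7.4829)
   = [0.309801 + 1.025651] / 0.929793 = 1.436290
d₂ = d₁ − σ√T = 1.436290 − 0.929793 = 0.506497
N(d₁) = 0.924540,  N(d₂) = 0.693746,  e^(−rT) = 0.552449
E₀ = V₀·N(d₁) − D·e^(−rT)·N(d₂)
   = 137.2956·0.924540 − 100.7191·0.552449·0.693746 = 88.333736
B₀ = V₀ − E₀ = 137.2956 − 88.333736 = 48.961864
spread = −(1/T)·ln(B₀/D) − r = −(1/7.4829)·ln(48.961864/100.7191) − 0.0793 = 0.01709227
in basis points: 0.01709227 × 10⁴ = 170.9227 bp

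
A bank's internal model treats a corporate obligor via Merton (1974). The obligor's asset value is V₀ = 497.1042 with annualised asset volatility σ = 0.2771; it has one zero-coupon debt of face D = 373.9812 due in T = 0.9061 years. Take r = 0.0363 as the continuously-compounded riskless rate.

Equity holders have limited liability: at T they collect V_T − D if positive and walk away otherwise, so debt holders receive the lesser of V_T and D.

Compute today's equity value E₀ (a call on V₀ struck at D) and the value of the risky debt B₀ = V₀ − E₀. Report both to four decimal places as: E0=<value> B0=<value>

E0=141.4169 B0=355.6873

d₁ = [ln(V₀/D) + (r + σ²/2)T] / (σ√T)
   = [ln(497.1042/373.9812) + (0.0363 + 0.5·0.2771²)·0.9061] / (0.2771·√0.9061)
   = [0.284594 + 0.067679] / 0.263770 = 1.335532
d₂ = d₁ − σ√T = 1.335532 − 0.263770 = 1.071763
N(d₁) = 0.909149,  N(d₂) = 0.858087,  e^(−rT) = 0.967644
E₀ = V₀·N(d₁) − D·e^(−rT)·N(d₂)
   = 497.1042·0.909149 − 373.9812·0.967644·0.858087 = 141.416877
B₀ = V₀ − E₀ = 497.1042 − 141.416877 = 355.687323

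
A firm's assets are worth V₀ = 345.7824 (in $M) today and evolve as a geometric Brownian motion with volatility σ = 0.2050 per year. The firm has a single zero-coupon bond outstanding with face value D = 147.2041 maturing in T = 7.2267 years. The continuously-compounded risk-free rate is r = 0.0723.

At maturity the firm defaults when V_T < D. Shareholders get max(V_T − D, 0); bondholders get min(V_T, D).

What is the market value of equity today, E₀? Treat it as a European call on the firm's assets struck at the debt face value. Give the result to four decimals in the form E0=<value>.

d₁ = [ln(V₀/D) + (r + σ²/2)T] / (σ√T)
   = [ln(345.7824/147.2041) + (0.0723 + 0.5·0.2050²)·7.2267] / (0.2050·√7.2267)
   = [0.853990 + 0.674341] / 0.551092 = 2.773279
d₂ = d₁ − σ√T = 2.773279 − 0.551092 = 2.222187
N(d₁) = 0.997225,  N(d₂) = 0.986865,  e^(−rT) = 0.593042
E₀ = V₀·N(d₁) − D·e^(−rT)·N(d₂)
   = 345.7824·0.997225 − 147.2041·0.593042·0.986865 = 258.671456

E0=258.6715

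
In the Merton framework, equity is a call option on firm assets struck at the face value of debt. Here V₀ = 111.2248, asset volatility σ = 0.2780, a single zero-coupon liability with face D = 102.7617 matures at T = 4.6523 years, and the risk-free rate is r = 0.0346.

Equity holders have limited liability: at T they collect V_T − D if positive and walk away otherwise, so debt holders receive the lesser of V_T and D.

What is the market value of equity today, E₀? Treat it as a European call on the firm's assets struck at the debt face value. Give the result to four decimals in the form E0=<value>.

d₁ = [ln(V₀/D) + (r + σ²/2)T] / (σ√T)
   = [ln(111.2248/102.7617) + (0.0346 + 0.5·0.2780²)·4.6523] / (0.2780·√4.6523)
   = [0.079141 + 0.340744] / 0.599624 = 0.700247
d₂ = d₁ − σ√T = 0.700247 − 0.599624 = 0.100623
N(d₁) = 0.758113,  N(d₂) = 0.540075,  e^(−rT) = 0.851318
E₀ = V₀·N(d₁) − D·e^(−rT)·N(d₂)
   = 111.2248·0.758113 − 102.7617·0.851318·0.540075 = 37.073673

E0=37.0737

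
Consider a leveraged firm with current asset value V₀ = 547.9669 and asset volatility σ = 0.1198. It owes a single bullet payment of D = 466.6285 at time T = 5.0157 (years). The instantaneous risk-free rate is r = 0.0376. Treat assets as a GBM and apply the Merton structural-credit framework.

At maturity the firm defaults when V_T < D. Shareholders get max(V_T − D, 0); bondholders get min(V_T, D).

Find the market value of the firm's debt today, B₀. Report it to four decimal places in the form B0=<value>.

B0=380.8622

d₁ = [ln(V₀/D) + (r + σ²/2)T] / (σ√T)
   = [ln(547.9669/466.6285) + (0.0376 + 0.5·0.1198²)·5.0157] / (0.1198·√5.0157)
   = [0.160681 + 0.224583] / 0.268301 = 1.435940
d₂ = d₁ − σ√T = 1.435940 − 0.268301 = 1.167639
N(d₁) = 0.924490,  N(d₂) = 0.878524,  e^(−rT) = 0.828126
E₀ = V₀·N(d₁) − D·e^(−rT)·N(d₂)
   = 547.9669·0.924490 − 466.6285·0.828126·0.878524 = 167.104732
B₀ = V₀ − E₀ = 547.9669 − 167.104732 = 380.862168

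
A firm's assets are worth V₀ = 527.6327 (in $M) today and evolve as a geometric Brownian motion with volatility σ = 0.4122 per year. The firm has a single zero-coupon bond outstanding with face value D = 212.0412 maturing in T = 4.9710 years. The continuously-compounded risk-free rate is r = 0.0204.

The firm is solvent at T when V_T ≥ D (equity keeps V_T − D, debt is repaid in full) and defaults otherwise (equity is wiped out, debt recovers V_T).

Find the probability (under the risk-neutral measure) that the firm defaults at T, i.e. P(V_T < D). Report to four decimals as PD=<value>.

d₁ = [ln(V₀/D) + (r + σ²/2)T] / (σ√T)
   = [ln(527.6327/212.0412) + (0.0204 + 0.5·0.4122²)·4.9710] / (0.4122·√4.9710)
   = [0.911620 + 0.523717] / 0.919030 = 1.561795
d₂ = d₁ − σ√T = 1.561795 − 0.919030 = 0.642764
risk-neutral PD = N(−d₂) = N(-0.642764) = 0.260189

PD=0.2602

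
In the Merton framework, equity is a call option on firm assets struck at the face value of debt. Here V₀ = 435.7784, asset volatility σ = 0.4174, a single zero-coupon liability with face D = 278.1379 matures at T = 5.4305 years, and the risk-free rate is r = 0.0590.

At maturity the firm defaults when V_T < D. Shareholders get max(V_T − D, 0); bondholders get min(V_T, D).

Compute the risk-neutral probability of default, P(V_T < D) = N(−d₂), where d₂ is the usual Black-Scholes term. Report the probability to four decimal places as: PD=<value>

d₁ = [ln(V₀/D) + (r + σ²/2)T] / (σ√T)
   = [ln(435.7784/278.1379) + (0.0590 + 0.5·0.4174²)·5.4305] / (0.4174·√5.4305)
   = [0.449017 + 0.793458] / 0.972685 = 1.277366
d₂ = d₁ − σ√T = 1.277366 − 0.972685 = 0.304680
risk-neutral PD = N(−d₂) = N(-0.304680) = 0.380305

PD=0.3803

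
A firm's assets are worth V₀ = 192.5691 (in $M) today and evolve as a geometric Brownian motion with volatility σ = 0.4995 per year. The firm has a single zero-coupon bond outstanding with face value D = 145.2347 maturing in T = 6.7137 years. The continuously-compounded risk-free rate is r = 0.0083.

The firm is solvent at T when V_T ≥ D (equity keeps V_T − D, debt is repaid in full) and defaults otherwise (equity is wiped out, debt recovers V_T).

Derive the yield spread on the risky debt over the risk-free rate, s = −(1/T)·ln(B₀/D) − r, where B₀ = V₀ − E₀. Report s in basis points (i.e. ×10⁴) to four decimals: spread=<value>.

spread=749.2042

d₁ = [ln(V₀/D) + (r + σ²/2)T] / (σ√T)
   = [ln(192.5691/145.2347) + (0.0083 + 0.5·0.4995²)·6.7137] / (0.4995·√6.7137)
   = [0.282104 + 0.893259] / 1.294245 = 0.908145
d₂ = d₁ − σ√T = 0.908145 − 1.294245 = -0.386099
N(d₁) = 0.818099,  N(d₂) = 0.349712,  e^(−rT) = 0.945800
E₀ = V₀·N(d₁) − D·e^(−rT)·N(d₂)
   = 192.5691·0.818099 − 145.2347·0.945800·0.349712 = 109.503211
B₀ = V₀ − E₀ = 192.5691 − 109.503211 = 83.065889
spread = −(1/T)·ln(B₀/D) − r = −(1/6.7137)·ln(83.065889/145.2347) − 0.0083 = 0.07492042
in basis points: 0.07492042 × 10⁴ = 749.2042 bp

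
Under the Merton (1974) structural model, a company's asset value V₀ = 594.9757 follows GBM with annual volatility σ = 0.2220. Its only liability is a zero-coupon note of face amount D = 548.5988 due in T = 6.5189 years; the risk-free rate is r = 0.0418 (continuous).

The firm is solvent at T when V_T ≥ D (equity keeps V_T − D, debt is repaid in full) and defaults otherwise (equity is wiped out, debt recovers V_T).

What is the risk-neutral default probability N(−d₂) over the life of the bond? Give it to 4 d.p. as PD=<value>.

PD=0.3667

d₁ = [ln(V₀/D) + (r + σ²/2)T] / (σ√T)
   = [ln(594.9757/548.5988) + (0.0418 + 0.5·0.2220²)·6.5189] / (0.2220·√6.5189)
   = [0.081153 + 0.433129] / 0.566813 = 0.907321
d₂ = d₁ − σ√T = 0.907321 − 0.566813 = 0.340508
risk-neutral PD = N(−d₂) = N(-0.340508) = 0.366737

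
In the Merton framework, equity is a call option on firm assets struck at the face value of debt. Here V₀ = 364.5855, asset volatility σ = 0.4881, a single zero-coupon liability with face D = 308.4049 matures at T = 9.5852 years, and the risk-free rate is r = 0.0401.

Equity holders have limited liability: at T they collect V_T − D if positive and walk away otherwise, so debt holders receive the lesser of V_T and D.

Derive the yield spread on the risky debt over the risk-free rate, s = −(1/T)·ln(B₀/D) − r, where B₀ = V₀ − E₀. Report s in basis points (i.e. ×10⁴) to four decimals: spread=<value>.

spread=575.6904

d₁ = [ln(V₀/D) + (r + σ²/2)T] / (σ√T)
   = [ln(364.5855/308.4049) + (0.0401 + 0.5·0.4881²)·9.5852] / (0.4881·√9.5852)
   = [0.167348 + 1.526163] / 1.511156 = 1.120672
d₂ = d₁ − σ√T = 1.120672 − 1.511156 = -0.390484
N(d₁) = 0.868786,  N(d₂) = 0.348089,  e^(−rT) = 0.680882
E₀ = V₀·N(d₁) − D·e^(−rT)·N(d₂)
   = 364.5855·0.868786 − 308.4049·0.680882·0.348089 = 243.652557
B₀ = V₀ − E₀ = 364.5855 − 243.652557 = 120.932943
spread = −(1/T)·ln(B₀/D) − r = −(1/9.5852)·ln(120.932943/308.4049) − 0.0401 = 0.05756904
in basis points: 0.05756904 × 10⁴ = 575.6904 bp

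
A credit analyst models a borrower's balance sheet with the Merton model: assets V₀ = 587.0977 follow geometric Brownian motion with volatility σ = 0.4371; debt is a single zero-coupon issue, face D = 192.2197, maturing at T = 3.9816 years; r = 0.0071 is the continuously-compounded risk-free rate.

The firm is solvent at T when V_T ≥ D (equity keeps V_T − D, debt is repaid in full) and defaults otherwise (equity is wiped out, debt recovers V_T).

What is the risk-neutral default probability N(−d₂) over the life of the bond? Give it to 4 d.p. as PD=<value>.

d₁ = [ln(V₀/D) + (r + σ²/2)T] / (σ√T)
   = [ln(587.0977/192.2197) + (0.0071 + 0.5·0.4371²)·3.9816] / (0.4371·√3.9816)
   = [1.116552 + 0.408624] / 0.872187 = 1.748681
d₂ = d₁ − σ√T = 1.748681 − 0.872187 = 0.876494
risk-neutral PD = N(−d₂) = N(-0.876494) = 0.190381

PD=0.1904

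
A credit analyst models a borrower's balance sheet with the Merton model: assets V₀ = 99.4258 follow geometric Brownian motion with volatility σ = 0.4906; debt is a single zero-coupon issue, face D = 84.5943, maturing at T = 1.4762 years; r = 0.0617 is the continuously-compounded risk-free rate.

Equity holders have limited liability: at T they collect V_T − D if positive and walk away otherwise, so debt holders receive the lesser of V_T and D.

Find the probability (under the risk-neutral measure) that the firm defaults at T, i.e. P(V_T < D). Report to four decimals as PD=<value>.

PD=0.4500

d₁ = [ln(V₀/D) + (r + σ²/2)T] / (σ√T)
   = [ln(99.4258/84.5943) + (0.0617 + 0.5·0.4906²)·1.4762] / (0.4906·√1.4762)
   = [0.161545 + 0.268734] / 0.596074 = 0.721854
d₂ = d₁ − σ√T = 0.721854 − 0.596074 = 0.125780
risk-neutral PD = N(−d₂) = N(-0.125780) = 0.449953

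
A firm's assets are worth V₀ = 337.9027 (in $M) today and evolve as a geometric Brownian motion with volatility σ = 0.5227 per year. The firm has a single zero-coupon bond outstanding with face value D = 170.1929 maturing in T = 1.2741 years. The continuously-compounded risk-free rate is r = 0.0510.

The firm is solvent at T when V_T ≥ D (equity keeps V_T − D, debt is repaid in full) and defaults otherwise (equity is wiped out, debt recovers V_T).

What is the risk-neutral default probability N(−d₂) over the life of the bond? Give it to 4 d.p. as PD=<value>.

d₁ = [ln(V₀/D) + (r + σ²/2)T] / (σ√T)
   = [ln(337.9027/170.1929) + (0.0510 + 0.5·0.5227²)·1.2741] / (0.5227·√1.2741)
   = [0.685825 + 0.239031] / 0.590003 = 1.567545
d₂ = d₁ − σ√T = 1.567545 − 0.590003 = 0.977542
risk-neutral PD = N(−d₂) = N(-0.977542) = 0.164150

PD=0.1642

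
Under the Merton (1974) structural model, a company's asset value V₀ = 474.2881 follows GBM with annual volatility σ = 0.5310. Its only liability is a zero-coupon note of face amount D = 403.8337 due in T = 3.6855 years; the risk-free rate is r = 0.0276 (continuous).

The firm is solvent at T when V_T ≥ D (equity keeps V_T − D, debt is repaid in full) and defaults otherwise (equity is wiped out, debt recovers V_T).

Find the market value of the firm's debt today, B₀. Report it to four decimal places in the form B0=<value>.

B0=251.1186

d₁ = [ln(V₀/D) + (r + σ²/2)T] / (σ√T)
   = [ln(474.2881/403.8337) + (0.0276 + 0.5·0.5310²)·3.6855] / (0.5310·√3.6855)
   = [0.160812 + 0.621303] / 1.019396 = 0.767234
d₂ = d₁ − σ√T = 0.767234 − 1.019396 = -0.252161
N(d₁) = 0.778529,  N(d₂) = 0.400458,  e^(−rT) = 0.903283
E₀ = V₀·N(d₁) − D·e^(−rT)·N(d₂)
   = 474.2881·0.778529 − 403.8337·0.903283·0.400458 = 223.169456
B₀ = V₀ − E₀ = 474.2881 − 223.169456 = 251.118644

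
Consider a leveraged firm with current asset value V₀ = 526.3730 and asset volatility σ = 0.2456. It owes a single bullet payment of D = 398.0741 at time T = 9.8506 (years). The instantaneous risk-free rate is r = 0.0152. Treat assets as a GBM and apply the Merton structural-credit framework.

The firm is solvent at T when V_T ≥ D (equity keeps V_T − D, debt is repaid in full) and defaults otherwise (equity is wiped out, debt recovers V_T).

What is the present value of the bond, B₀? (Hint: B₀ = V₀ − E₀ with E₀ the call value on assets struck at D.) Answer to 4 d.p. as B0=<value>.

B0=285.7616

d₁ = [ln(V₀/D) + (r + σ²/2)T] / (σ√T)
   = [ln(526.3730/398.0741) + (0.0152 + 0.5·0.2456²)·9.8506] / (0.2456·√9.8506)
   = [0.279372 + 0.446820] / 0.770832 = 0.942089
d₂ = d₁ − σ√T = 0.942089 − 0.770832 = 0.171257
N(d₁) = 0.826926,  N(d₂) = 0.567989,  e^(−rT) = 0.860941
E₀ = V₀·N(d₁) − D·e^(−rT)·N(d₂)
   = 526.3730·0.826926 − 398.0741·0.860941·0.567989 = 240.611434
B₀ = V₀ − E₀ = 526.3730 − 240.611434 = 285.761566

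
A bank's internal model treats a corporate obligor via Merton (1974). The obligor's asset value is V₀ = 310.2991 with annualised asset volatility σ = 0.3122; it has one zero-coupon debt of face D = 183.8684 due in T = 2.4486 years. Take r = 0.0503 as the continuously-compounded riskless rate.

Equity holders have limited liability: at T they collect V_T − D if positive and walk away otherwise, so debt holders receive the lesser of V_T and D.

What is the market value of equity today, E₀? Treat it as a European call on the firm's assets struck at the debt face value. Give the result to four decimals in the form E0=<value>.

d₁ = [ln(V₀/D) + (r + σ²/2)T] / (σ√T)
   = [ln(310.2991/183.8684) + (0.0503 + 0.5·0.3122²)·2.4486] / (0.3122·√2.4486)
   = [0.523316 + 0.242496] / 0.488531 = 1.567582
d₂ = d₁ − σ√T = 1.567582 − 0.488531 = 1.079052
N(d₁) = 0.941511,  N(d₂) = 0.859718,  e^(−rT) = 0.884118
E₀ = V₀·N(d₁) − D·e^(−rT)·N(d₂)
   = 310.2991·0.941511 − 183.8684·0.884118·0.859718 = 152.393022

E0=152.3930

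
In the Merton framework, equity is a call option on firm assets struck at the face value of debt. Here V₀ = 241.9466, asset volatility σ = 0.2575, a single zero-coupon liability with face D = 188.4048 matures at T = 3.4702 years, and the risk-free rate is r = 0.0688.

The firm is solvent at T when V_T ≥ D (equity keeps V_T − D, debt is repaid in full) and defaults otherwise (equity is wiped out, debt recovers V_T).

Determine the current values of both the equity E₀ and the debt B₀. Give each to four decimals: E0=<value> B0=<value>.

d₁ = [ln(V₀/D) + (r + σ²/2)T] / (σ√T)
   = [ln(241.9466/188.4048) + (0.0688 + 0.5·0.2575²)·3.4702] / (0.2575·√3.4702)
   = [0.250124 + 0.353798] / 0.479683 = 1.259002
d₂ = d₁ − σ√T = 1.259002 − 0.479683 = 0.779319
N(d₁) = 0.895985,  N(d₂) = 0.782104,  e^(−rT) = 0.787612
E₀ = V₀·N(d₁) − D·e^(−rT)·N(d₂)
   = 241.9466·0.895985 − 188.4048·0.787612·0.782104 = 100.724254
B₀ = V₀ − E₀ = 241.9466 − 100.724254 = 141.222346

E0=100.7243 B0=141.2223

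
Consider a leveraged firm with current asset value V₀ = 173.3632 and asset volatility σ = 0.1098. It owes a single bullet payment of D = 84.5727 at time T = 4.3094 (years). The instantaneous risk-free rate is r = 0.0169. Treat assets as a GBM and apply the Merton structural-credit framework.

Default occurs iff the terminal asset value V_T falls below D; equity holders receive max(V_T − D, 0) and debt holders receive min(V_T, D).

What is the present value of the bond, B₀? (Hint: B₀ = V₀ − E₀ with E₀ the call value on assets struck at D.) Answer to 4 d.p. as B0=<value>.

B0=78.6306

d₁ = [ln(V₀/D) + (r + σ²/2)T] / (σ√T)
   = [ln(173.3632/84.5727) + (0.0169 + 0.5·0.1098²)·4.3094] / (0.1098·√4.3094)
   = [0.717777 + 0.098806] / 0.227935 = 3.582529
d₂ = d₁ − σ√T = 3.582529 − 0.227935 = 3.354594
N(d₁) = 0.999830,  N(d₂) = 0.999603,  e^(−rT) = 0.929760
E₀ = V₀·N(d₁) − D·e^(−rT)·N(d₂)
   = 173.3632·0.999830 − 84.5727·0.929760·0.999603 = 94.732645
B₀ = V₀ − E₀ = 173.3632 − 94.732645 = 78.630555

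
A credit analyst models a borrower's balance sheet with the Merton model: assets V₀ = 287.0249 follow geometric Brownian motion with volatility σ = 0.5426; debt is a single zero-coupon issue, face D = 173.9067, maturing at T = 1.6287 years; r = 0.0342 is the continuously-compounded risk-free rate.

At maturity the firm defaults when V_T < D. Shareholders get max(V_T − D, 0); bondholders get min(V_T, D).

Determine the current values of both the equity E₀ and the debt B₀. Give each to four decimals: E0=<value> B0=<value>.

E0=139.8761 B0=147.1488

d₁ = [ln(V₀/D) + (r + σ²/2)T] / (σ√T)
   = [ln(287.0249/173.9067) + (0.0342 + 0.5·0.5426²)·1.6287] / (0.5426·√1.6287)
   = [0.501050 + 0.295458] / 0.692469 = 1.150244
d₂ = d₁ − σ√T = 1.150244 − 0.692469 = 0.457775
N(d₁) = 0.874978,  N(d₂) = 0.676443,  e^(−rT) = 0.945821
E₀ = V₀·N(d₁) − D·e^(−rT)·N(d₂)
   = 287.0249·0.874978 − 173.9067·0.945821·0.676443 = 139.876062
B₀ = V₀ − E₀ = 287.0249 − 139.876062 = 147.148838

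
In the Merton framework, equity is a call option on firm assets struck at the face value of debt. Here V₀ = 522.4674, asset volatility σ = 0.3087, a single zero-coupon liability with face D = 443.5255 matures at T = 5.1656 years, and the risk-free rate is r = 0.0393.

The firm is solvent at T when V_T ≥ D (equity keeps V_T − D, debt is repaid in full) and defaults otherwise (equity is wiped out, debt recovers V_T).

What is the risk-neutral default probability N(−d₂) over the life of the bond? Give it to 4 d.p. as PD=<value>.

PD=0.4317

d₁ = [ln(V₀/D) + (r + σ²/2)T] / (σ√T)
   = [ln(522.4674/443.5255) + (0.0393 + 0.5·0.3087²)·5.1656] / (0.3087·√5.1656)
   = [0.163807 + 0.449138] / 0.701612 = 0.873624
d₂ = d₁ − σ√T = 0.873624 − 0.701612 = 0.172012
risk-neutral PD = N(−d₂) = N(-0.172012) = 0.431714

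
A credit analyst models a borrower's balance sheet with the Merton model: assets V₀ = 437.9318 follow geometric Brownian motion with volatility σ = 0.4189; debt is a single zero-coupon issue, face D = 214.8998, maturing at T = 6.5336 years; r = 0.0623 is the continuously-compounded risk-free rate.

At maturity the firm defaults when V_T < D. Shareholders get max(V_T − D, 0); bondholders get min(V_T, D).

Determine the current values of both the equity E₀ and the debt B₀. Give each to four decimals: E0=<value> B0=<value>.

d₁ = [ln(V₀/D) + (r + σ²/2)T] / (σ√T)
   = [ln(437.9318/214.8998) + (0.0623 + 0.5·0.4189²)·6.5336] / (0.4189·√6.5336)
   = [0.711891 + 0.980292] / 1.070746 = 1.580377
d₂ = d₁ − σ√T = 1.580377 − 1.070746 = 0.509631
N(d₁) = 0.942990,  N(d₂) = 0.694845,  e^(−rT) = 0.665615
E₀ = V₀·N(d₁) − D·e^(−rT)·N(d₂)
   = 437.9318·0.942990 − 214.8998·0.665615·0.694845 = 313.574153
B₀ = V₀ − E₀ = 437.9318 − 313.574153 = 124.357647

E0=313.5742 B0=124.3576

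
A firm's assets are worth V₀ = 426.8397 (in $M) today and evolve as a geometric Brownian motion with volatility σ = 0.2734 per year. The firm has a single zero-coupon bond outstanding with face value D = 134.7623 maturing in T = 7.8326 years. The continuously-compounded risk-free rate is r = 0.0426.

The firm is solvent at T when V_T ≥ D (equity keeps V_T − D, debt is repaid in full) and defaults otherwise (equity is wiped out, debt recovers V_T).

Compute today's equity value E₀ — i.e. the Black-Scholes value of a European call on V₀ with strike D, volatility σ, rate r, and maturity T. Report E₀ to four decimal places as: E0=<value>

E0=331.7606

d₁ = [ln(V₀/D) + (r + σ²/2)T] / (σ√T)
   = [ln(426.8397/134.7623) + (0.0426 + 0.5·0.2734²)·7.8326] / (0.2734·√7.8326)
   = [1.152896 + 0.626403] / 0.765159 = 2.325398
d₂ = d₁ − σ√T = 2.325398 − 0.765159 = 1.560240
N(d₁) = 0.989975,  N(d₂) = 0.940648,  e^(−rT) = 0.716291
E₀ = V₀·N(d₁) − D·e^(−rT)·N(d₂)
   = 426.8397·0.989975 − 134.7623·0.716291·0.940648 = 331.760620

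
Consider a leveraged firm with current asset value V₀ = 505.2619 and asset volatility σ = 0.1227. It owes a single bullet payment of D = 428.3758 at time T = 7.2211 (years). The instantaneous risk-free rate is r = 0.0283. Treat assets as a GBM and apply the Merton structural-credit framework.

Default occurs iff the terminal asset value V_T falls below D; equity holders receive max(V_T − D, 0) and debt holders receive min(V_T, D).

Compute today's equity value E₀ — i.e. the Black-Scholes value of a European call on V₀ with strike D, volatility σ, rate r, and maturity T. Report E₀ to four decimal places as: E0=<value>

d₁ = [ln(V₀/D) + (r + σ²/2)T] / (σ√T)
   = [ln(505.2619/428.3758) + (0.0283 + 0.5·0.1227²)·7.2211] / (0.1227·√7.2211)
   = [0.165076 + 0.258715] / 0.329721 = 1.285303
d₂ = d₁ − σ√T = 1.285303 − 0.329721 = 0.955582
N(d₁) = 0.900657,  N(d₂) = 0.830358,  e^(−rT) = 0.815171
E₀ = V₀·N(d₁) − D·e^(−rT)·N(d₂)
   = 505.2619·0.900657 − 428.3758·0.815171·0.830358 = 165.106749

E0=165.1067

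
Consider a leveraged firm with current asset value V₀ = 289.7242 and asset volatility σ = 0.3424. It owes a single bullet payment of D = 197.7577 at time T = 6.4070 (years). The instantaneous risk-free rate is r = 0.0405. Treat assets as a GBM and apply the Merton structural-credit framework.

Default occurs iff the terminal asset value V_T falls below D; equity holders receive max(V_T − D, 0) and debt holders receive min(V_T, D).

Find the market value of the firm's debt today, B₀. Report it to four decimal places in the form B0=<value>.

B0=129.5180

d₁ = [ln(V₀/D) + (r + σ²/2)T] / (σ√T)
   = [ln(289.7242/197.7577) + (0.0405 + 0.5·0.3424²)·6.4070] / (0.3424·√6.4070)
   = [0.381887 + 0.635055] / 0.866685 = 1.173370
d₂ = d₁ − σ√T = 1.173370 − 0.866685 = 0.306685
N(d₁) = 0.879676,  N(d₂) = 0.620458,  e^(−rT) = 0.771450
E₀ = V₀·N(d₁) − D·e^(−rT)·N(d₂)
   = 289.7242·0.879676 − 197.7577·0.771450·0.620458 = 160.206245
B₀ = V₀ − E₀ = 289.7242 − 160.206245 = 129.517955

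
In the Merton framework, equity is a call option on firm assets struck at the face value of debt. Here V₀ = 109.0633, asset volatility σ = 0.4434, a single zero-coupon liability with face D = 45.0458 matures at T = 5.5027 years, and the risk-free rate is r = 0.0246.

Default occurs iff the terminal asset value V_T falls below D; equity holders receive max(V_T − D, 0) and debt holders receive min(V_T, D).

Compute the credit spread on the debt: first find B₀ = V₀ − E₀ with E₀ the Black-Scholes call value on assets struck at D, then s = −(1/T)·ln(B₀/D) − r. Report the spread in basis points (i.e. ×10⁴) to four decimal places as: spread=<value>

d₁ = [ln(V₀/D) + (r + σ²/2)T] / (σ√T)
   = [ln(109.0633/45.0458) + (0.0246 + 0.5·0.4434²)·5.5027] / (0.4434·√5.5027)
   = [0.884249 + 0.676292] / 1.040120 = 1.500346
d₂ = d₁ − σ√T = 1.500346 − 1.040120 = 0.460225
N(d₁) = 0.933238,  N(d₂) = 0.677323,  e^(−rT) = 0.873396
E₀ = V₀·N(d₁) − D·e^(−rT)·N(d₂)
   = 109.0633·0.933238 − 45.0458·0.873396·0.677323 = 75.134185
B₀ = V₀ − E₀ = 109.0633 − 75.134185 = 33.929115
spread = −(1/T)·ln(B₀/D) − r = −(1/5.5027)·ln(33.929115/45.0458) − 0.0246 = 0.02690313
in basis points: 0.02690313 × 10⁴ = 269.0313 bp

spread=269.0313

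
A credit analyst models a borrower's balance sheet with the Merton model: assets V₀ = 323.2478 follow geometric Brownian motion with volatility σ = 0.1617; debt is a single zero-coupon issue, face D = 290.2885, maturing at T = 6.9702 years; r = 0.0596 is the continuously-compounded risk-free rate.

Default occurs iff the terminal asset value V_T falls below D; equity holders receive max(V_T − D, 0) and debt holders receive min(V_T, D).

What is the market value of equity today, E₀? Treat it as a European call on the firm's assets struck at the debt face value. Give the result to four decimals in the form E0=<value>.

d₁ = [ln(V₀/D) + (r + σ²/2)T] / (σ√T)
   = [ln(323.2478/290.2885) + (0.0596 + 0.5·0.1617²)·6.9702] / (0.1617·√6.9702)
   = [0.107544 + 0.506548] / 0.426906 = 1.438471
d₂ = d₁ − σ√T = 1.438471 − 0.426906 = 1.011565
N(d₁) = 0.924850,  N(d₂) = 0.844127,  e^(−rT) = 0.660060
E₀ = V₀·N(d₁) − D·e^(−rT)·N(d₂)
   = 323.2478·0.924850 − 290.2885·0.660060·0.844127 = 137.214238

E0=137.2142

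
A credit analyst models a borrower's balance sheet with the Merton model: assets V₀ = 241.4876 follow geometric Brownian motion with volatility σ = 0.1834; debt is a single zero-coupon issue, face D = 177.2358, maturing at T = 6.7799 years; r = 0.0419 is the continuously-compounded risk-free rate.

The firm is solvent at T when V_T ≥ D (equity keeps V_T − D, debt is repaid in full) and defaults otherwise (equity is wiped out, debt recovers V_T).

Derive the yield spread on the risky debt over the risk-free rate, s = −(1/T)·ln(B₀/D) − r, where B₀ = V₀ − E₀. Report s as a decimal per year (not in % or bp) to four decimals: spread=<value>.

d₁ = [ln(V₀/D) + (r + σ²/2)T] / (σ√T)
   = [ln(241.4876/177.2358) + (0.0419 + 0.5·0.1834²)·6.7799] / (0.1834·√6.7799)
   = [0.309337 + 0.398101] / 0.477541 = 1.481417
d₂ = d₁ − σ√T = 1.481417 − 0.477541 = 1.003875
N(d₁) = 0.930752,  N(d₂) = 0.842281,  e^(−rT) = 0.752708
E₀ = V₀·N(d₁) − D·e^(−rT)·N(d₂)
   = 241.4876·0.930752 − 177.2358·0.752708·0.842281 = 112.399137
B₀ = V₀ − E₀ = 241.4876 − 112.399137 = 129.088463
spread = −(1/T)·ln(B₀/D) − r = −(1/6.7799)·ln(129.088463/177.2358) − 0.0419 = 0.00485336

spread=0.0049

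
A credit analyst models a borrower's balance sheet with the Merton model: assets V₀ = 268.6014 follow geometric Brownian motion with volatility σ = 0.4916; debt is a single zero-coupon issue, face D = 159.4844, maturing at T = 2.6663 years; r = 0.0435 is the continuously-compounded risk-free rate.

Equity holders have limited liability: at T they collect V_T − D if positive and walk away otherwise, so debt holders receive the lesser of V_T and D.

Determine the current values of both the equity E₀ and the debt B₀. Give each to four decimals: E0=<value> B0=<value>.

d₁ = [ln(V₀/D) + (r + σ²/2)T] / (σ√T)
   = [ln(268.6014/159.4844) + (0.0435 + 0.5·0.4916²)·2.6663] / (0.4916·√2.6663)
   = [0.521282 + 0.438167] / 0.802724 = 1.195242
d₂ = d₁ − σ√T = 1.195242 − 0.802724 = 0.392518
N(d₁) = 0.884004,  N(d₂) = 0.652662,  e^(−rT) = 0.890489
E₀ = V₀·N(d₁) − D·e^(−rT)·N(d₂)
   = 268.6014·0.884004 − 159.4844·0.890489·0.652662 = 144.754107
B₀ = V₀ − E₀ = 268.6014 − 144.754107 = 123.847293

E0=144.7541 B0=123.8473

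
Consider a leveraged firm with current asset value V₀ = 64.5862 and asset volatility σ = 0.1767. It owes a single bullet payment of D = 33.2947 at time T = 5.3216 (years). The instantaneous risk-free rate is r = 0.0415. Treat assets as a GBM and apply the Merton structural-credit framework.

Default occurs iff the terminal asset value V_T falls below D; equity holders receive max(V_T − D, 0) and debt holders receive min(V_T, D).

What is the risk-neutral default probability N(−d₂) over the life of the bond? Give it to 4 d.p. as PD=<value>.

d₁ = [ln(V₀/D) + (r + σ²/2)T] / (σ√T)
   = [ln(64.5862/33.2947) + (0.0415 + 0.5·0.1767²)·5.3216] / (0.1767·√5.3216)
   = [0.662603 + 0.303924] / 0.407622 = 2.371135
d₂ = d₁ − σ√T = 2.371135 − 0.407622 = 1.963513
risk-neutral PD = N(−d₂) = N(-1.963513) = 0.024793

PD=0.0248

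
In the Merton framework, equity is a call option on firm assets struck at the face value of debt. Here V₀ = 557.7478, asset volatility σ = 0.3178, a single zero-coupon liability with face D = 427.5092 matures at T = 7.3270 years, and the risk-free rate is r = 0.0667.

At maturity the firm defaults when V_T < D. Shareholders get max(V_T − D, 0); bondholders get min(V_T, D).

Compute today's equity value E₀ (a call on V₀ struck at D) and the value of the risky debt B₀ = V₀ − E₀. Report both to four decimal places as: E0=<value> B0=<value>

E0=328.0722 B0=229.6756

d₁ = [ln(V₀/D) + (r + σ²/2)T] / (σ√T)
   = [ln(557.7478/427.5092) + (0.0667 + 0.5·0.3178²)·7.3270] / (0.3178·√7.3270)
   = [0.265931 + 0.858713] / 0.860235 = 1.307369
d₂ = d₁ − σ√T = 1.307369 − 0.860235 = 0.447134
N(d₁) = 0.904456,  N(d₂) = 0.672611,  e^(−rT) = 0.613417
E₀ = V₀·N(d₁) − D·e^(−rT)·N(d₂)
   = 557.7478·0.904456 − 427.5092·0.613417·0.672611 = 328.072170
B₀ = V₀ − E₀ = 557.7478 − 328.072170 = 229.675630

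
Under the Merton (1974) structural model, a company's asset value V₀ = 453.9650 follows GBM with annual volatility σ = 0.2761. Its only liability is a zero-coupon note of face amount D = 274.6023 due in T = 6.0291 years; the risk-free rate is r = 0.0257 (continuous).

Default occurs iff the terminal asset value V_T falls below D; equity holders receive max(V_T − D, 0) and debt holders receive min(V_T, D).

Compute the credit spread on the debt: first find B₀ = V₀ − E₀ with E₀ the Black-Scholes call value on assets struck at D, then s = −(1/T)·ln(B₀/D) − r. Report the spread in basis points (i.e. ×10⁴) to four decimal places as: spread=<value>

d₁ = [ln(V₀/D) + (r + σ²/2)T] / (σ√T)
   = [ln(453.9650/274.6023) + (0.0257 + 0.5·0.2761²)·6.0291] / (0.2761·√6.0291)
   = [0.502696 + 0.384751] / 0.677942 = 1.309030
d₂ = d₁ − σ√T = 1.309030 − 0.677942 = 0.631088
N(d₁) = 0.904738,  N(d₂) = 0.736009,  e^(−rT) = 0.856460
E₀ = V₀·N(d₁) − D·e^(−rT)·N(d₂)
   = 453.9650·0.904738 − 274.6023·0.856460·0.736009 = 237.620580
B₀ = V₀ − E₀ = 453.9650 − 237.620580 = 216.344420
spread = −(1/T)·ln(B₀/D) − r = −(1/6.0291)·ln(216.344420/274.6023) − 0.0257 = 0.01385021
in basis points: 0.01385021 × 10⁴ = 138.5021 bp

spread=138.5021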